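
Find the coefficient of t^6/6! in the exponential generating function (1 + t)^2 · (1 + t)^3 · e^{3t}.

83079

The EGF product rule gives c_6 = Σ_{k_1+k_2+k_3=6} C(6; k_1,k_2,k_3) · ∏ g_i(k_i), where (1+t)^2 gives the falling factorial (2)_k; (1+t)^3 gives the falling factorial (3)_k; e^{3t} gives (3)^k.
g_1(k) for k = 0…6: 1, 2, 2, 0, 0, 0, 0.
g_2(k) for k = 0…6: 1, 3, 6, 6, 0, 0, 0.
g_3(k) for k = 0…6: 1, 3, 9, 27, 81, 243, 729.
First combine the last two factors: h(k) = Σ_j C(k,j)·g_2(j)·g_3(k−j) for k = 0…6: 1, 6, 33, 168, 801, 3618, 15633.
c_6 = Σ_k C(6,k)·g_1(k)·h(6−k) = 1·1·15633 + 6·2·3618 + 15·2·801 = 15633 + 43416 + 24030 = 83079.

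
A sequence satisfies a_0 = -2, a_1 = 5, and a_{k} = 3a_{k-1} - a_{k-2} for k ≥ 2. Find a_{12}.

The ordinary generating function has denominator 1 - 3q + q^2.
Iterating the recurrence: a_0,…,a_{12} = -2, 5, 17, 46, 121, 317, 830, 2173, 5689, 14894, 38993, 102085, 267262.

267262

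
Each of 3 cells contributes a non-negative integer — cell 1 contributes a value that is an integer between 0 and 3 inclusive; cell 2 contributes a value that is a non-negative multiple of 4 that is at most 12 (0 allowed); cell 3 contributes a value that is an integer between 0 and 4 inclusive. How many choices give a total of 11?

The generating function for the choices is (1 + t + t^2 + t^3)·(1 + t^4 + t^8 + t^12)·(1 + t + t^2 + t^3 + t^4); the count is [t^11].
(1 + t + t^2 + t^3) has coefficients 1,1,1,1 for degrees 0…3.
(1 + t^4 + t^8 + t^12) has coefficients 1,0,0,0,1,0,0,0,1,0,0,0 for degrees 0…11.
Finally multiplying by (1 + t + t^2 + t^3 + t^4), the product of all factors after the first has coefficients 1,1,1,1,2,1,1,1,2,1,1,1 for degrees 0…11.
[t^11] = 1·1 + 1·1 + 1·1 + 1·2 = 5.

5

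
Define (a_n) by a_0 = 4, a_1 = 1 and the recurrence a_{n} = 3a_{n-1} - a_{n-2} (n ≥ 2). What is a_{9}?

-1364

The ordinary generating function has denominator 1 - 3t + t^2.
Iterating the recurrence: a_0,…,a_{9} = 4, 1, -1, -4, -11, -29, -76, -199, -521, -1364.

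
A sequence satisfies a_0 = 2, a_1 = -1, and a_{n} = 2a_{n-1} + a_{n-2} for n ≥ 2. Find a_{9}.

The ordinary generating function has denominator 1 - 2x - x^2.
Iterating the recurrence: a_0,…,a_{9} = 2, -1, 0, -1, -2, -5, -12, -29, -70, -169.

-169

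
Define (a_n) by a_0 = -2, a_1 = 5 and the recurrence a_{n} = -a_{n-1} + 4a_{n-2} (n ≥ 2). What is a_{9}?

The ordinary generating function has denominator 1 + z - 4z^2.
Iterating the recurrence: a_0,…,a_{9} = -2, 5, -13, 33, -85, 217, -557, 1425, -3653, 9353.

9353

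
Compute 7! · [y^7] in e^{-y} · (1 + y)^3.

104

The EGF product rule gives c_7 = Σ_{k_1+k_2=7} C(7; k_1,k_2) · ∏ g_i(k_i), where e^{-y} gives (-1)^k; (1+y)^3 gives the falling factorial (3)_k.
g_1(k) for k = 0…7: 1, -1, 1, -1, 1, -1, 1, -1.
g_2(k) for k = 0…7: 1, 3, 6, 6, 0, 0, 0, 0.
c_7 = Σ_k C(7,k)·g_1(k)·g_2(7−k) = 35·1·6 + 21·(-1)·6 + 7·1·3 + 1·(-1)·1 = 210 − 126 + 21 − 1 = 104.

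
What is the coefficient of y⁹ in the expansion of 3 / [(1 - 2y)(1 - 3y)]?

Partial fractions give a closed form: a_n = (-6)·2^n + (9)·3^n.
At n = 9: a_9 = 174075.

174075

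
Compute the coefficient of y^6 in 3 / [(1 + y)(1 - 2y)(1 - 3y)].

4665

Partial fractions give a closed form: a_n = (1/4)·(-1)^n + (-4)·2^n + (27/4)·3^n.
At n = 6: a_6 = 4665.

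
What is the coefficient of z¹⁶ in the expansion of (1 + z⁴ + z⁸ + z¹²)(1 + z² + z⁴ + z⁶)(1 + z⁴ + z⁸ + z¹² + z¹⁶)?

(1 + z⁴ + z⁸ + z¹²) has coefficients 1,0,0,0,1,0,0,0,1,0,0,0,1 for degrees 0…12.
(1 + z² + z⁴ + z⁶) has coefficients 1,0,1,0,1,0,1,0,0,0,0,0,0,0,0,0,0 for degrees 0…16.
Finally multiplying by (1 + z⁴ + z⁸ + z¹² + z¹⁶), the product of all factors after the first has coefficients 1,0,1,0,2,0,2,0,2,0,2,0,2,0,2,0,2 for degrees 0…16.
[z¹⁶] = 1·2 + 1·2 + 1·2 + 1·2 = 8.

8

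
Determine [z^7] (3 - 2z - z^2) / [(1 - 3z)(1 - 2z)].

14132

The denominator gives the recurrence a_n = 5a_(n−1) − 6a_(n−2) for n ≥ 3; the numerator fixes a_0 = 3, a_1 = 13, a_2 = 46.
Iterating: 3, 13, 46, 152, 484, 1508, 4636, 14132, so a_7 = 14132.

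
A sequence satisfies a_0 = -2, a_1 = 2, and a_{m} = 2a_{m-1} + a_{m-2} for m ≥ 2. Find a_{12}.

The ordinary generating function has denominator 1 - 2q - q^2.
Iterating the recurrence: a_0,…,a_{12} = -2, 2, 2, 6, 14, 34, 82, 198, 478, 1154, 2786, 6726, 16238.

16238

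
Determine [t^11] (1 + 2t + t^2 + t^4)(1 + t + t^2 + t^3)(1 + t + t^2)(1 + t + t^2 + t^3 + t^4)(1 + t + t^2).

45

(1 + 2t + t^2 + t^4) has coefficients 1,2,1,0,1 for degrees 0…4.
(1 + t + t^2 + t^3) has coefficients 1,1,1,1,0,0,0,0,0,0,0,0 for degrees 0…11.
Multiplying by (1 + t + t^2) gives running coefficients 1,2,3,3,2,1,0,0,0,0,0,0 for degrees 0…11.
Multiplying by (1 + t + t^2 + t^3 + t^4) gives running coefficients 1,3,6,9,11,11,9,6,3,1,0,0 for degrees 0…11.
Finally multiplying by (1 + t + t^2), the product of all factors after the first has coefficients 1,4,10,18,26,31,31,26,18,10,4,1 for degrees 0…11.
[t^11] = 1·1 + 2·4 + 1·10 + 1·26 = 45.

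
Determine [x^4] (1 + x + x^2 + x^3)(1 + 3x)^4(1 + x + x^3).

(1 + x + x^2 + x^3) has coefficients 1,1,1,1 for degrees 0…3.
(1 + 3x)^4 has coefficients 1,12,54,108,81 for degrees 0…4.
Finally multiplying by (1 + x + x^3), the product of all factors after the first has coefficients 1,13,66,163,201 for degrees 0…4.
[x^4] = 1·201 + 1·163 + 1·66 + 1·13 = 443.

443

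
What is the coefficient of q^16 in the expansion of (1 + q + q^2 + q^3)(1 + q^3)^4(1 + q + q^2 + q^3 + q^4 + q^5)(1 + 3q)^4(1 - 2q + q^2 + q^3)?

(1 + q + q^2 + q^3) has coefficients 1,1,1,1 for degrees 0…3.
(1 + q^3)^4 has coefficients 1,0,0,4,0,0,6,0,0,4,0,0,1,0,0,0,0 for degrees 0…16.
Multiplying by (1 + q + q^2 + q^3 + q^4 + q^5) gives running coefficients 1,1,1,5,5,5,10,10,10,10,10,10,5,5,5,1,1 for degrees 0…16.
Multiplying by (1 + 3q)^4 gives running coefficients 1,13,67,179,308,524,961,1345,1615,2155,2560,2560,2555,2495,2225,1681,1228 for degrees 0…16.
Finally multiplying by (1 - 2q + q^2 + q^3), the product of all factors after the first has coefficients 1,11,42,59,30,154,400,255,410,1231,1210,1210,2150,2505,2350,2281,2586 for degrees 0…16.
[q^16] = 1·2586 + 1·2281 + 1·2350 + 1·2505 = 9722.

9722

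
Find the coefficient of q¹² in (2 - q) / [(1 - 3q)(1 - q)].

Partial fractions give a closed form: a_n = (5/2)·3^n + (-1/2)·1^n.
At n = 12: a_12 = 1328602.

1328602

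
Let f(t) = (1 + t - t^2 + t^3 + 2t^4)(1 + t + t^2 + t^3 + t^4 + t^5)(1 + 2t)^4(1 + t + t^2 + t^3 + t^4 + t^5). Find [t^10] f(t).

1358

(1 + t - t^2 + t^3 + 2t^4) has coefficients 1,1,-1,1,2 for degrees 0…4.
(1 + t + t^2 + t^3 + t^4 + t^5) has coefficients 1,1,1,1,1,1,0,0,0,0,0 for degrees 0…10.
Multiplying by (1 + 2t)^4 gives running coefficients 1,9,33,65,81,81,80,72,48,16,0 for degrees 0…10.
Finally multiplying by (1 + t + t^2 + t^3 + t^4 + t^5), the product of all factors after the first has coefficients 1,10,43,108,189,270,349,412,427,378,297 for degrees 0…10.
[t^10] = 1·297 + 1·378 − 1·427 + 1·412 + 2·349 = 1358.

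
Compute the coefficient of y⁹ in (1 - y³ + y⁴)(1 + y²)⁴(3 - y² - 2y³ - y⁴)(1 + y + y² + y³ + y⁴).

(1 - y³ + y⁴) has coefficients 1,0,0,-1,1 for degrees 0…4.
(1 + y²)⁴ has coefficients 1,0,4,0,6,0,4,0,1,0 for degrees 0…9.
Multiplying by (3 - y² - 2y³ - y⁴) gives running coefficients 3,0,11,-2,13,-8,2,-12,-7,-8 for degrees 0…9.
Finally multiplying by (1 + y + y² + y³ + y⁴), the product of all factors after the first has coefficients 3,3,14,12,25,14,16,-7,-12,-33 for degrees 0…9.
[y⁹] = 1·(-33) − 1·16 + 1·14 = -35.

-35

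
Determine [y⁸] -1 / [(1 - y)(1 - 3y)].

-9841

Partial fractions give a closed form: a_n = (1/2)·1^n + (-3/2)·3^n.
At n = 8: a_8 = -9841.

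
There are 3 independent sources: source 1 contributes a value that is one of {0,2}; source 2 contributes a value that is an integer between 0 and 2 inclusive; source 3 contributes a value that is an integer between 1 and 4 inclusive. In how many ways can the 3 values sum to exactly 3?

The generating function for the choices is (1 + x^2)·(1 + x + x^2)·(x + x^2 + x^3 + x^4); the count is [x^3].
(1 + x^2) has coefficients 1,0,1 for degrees 0…2.
(1 + x + x^2) has coefficients 1,1,1,0 for degrees 0…3.
Finally multiplying by (x + x^2 + x^3 + x^4), the product of all factors after the first has coefficients 0,1,2,3 for degrees 0…3.
[x^3] = 1·3 + 1·1 = 4.

4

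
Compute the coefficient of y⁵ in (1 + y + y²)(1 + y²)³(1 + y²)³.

15

(1 + y + y²) has coefficients 1,1,1 for degrees 0…2.
(1 + y²)³ has coefficients 1,0,3,0,3,0 for degrees 0…5.
Finally multiplying by (1 + y²)³, the product of all factors after the first has coefficients 1,0,6,0,15,0 for degrees 0…5.
[y⁵] = 1·0 + 1·15 + 1·0 = 15.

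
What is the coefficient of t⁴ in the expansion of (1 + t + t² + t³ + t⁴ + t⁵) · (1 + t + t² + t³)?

(1 + t + t² + t³ + t⁴ + t⁵) has coefficients 1,1,1,1,1 for degrees 0…4.
(1 + t + t² + t³) has coefficients 1,1,1,1,0 for degrees 0…4.
[t⁴] = 1·0 + 1·1 + 1·1 + 1·1 + 1·1 = 4.

4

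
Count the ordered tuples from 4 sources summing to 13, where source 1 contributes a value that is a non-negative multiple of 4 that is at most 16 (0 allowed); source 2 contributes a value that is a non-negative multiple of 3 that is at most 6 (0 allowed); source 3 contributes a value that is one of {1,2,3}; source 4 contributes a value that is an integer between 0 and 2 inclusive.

The generating function for the choices is (1 + x^4 + x^8 + x^12 + x^16)·(1 + x^3 + x^6)·(x + x^2 + x^3)·(1 + x + x^2); the count is [x^13].
(1 + x^4 + x^8 + x^12 + x^16) has coefficients 1,0,0,0,1,0,0,0,1,0,0,0,1,0 for degrees 0…13.
(1 + x^3 + x^6) has coefficients 1,0,0,1,0,0,1,0,0,0,0,0,0,0 for degrees 0…13.
Multiplying by (x + x^2 + x^3) gives running coefficients 0,1,1,1,1,1,1,1,1,1,0,0,0,0 for degrees 0…13.
Finally multiplying by (1 + x + x^2), the product of all factors after the first has coefficients 0,1,2,3,3,3,3,3,3,3,2,1,0,0 for degrees 0…13.
[x^13] = 1·0 + 1·3 + 1·3 + 1·1 = 7.

7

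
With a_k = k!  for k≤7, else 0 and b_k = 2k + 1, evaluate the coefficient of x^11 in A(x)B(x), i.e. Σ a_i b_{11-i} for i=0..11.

The convolution is the x^11 coefficient of A(x)B(x).
Σ = 1·23 + 1·21 + 2·19 + 6·17 + 24·15 + 120·13 + 720·11 + 5040·9 + 0·7 + 0·5 + 0·3 + 0·1 = 55384.

55384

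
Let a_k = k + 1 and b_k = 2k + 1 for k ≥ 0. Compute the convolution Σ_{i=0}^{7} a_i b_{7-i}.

The convolution is the x^7 coefficient of A(x)B(x).
Σ = 1·15 + 2·13 + 3·11 + 4·9 + 5·7 + 6·5 + 7·3 + 8·1 = 204.

204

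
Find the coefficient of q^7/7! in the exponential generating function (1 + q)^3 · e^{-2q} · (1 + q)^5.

The EGF product rule gives c_7 = Σ_{k_1+k_2+k_3=7} C(7; k_1,k_2,k_3) · ∏ g_i(k_i), where (1+q)^3 gives the falling factorial (3)_k; e^{-2q} gives (-2)^k; (1+q)^5 gives the falling factorial (5)_k.
g_1(k) for k = 0…7: 1, 3, 6, 6, 0, 0, 0, 0.
g_2(k) for k = 0…7: 1, -2, 4, -8, 16, -32, 64, -128.
g_3(k) for k = 0…7: 1, 5, 20, 60, 120, 120, 0, 0.
First combine the last two factors: h(k) = Σ_j C(k,j)·g_2(j)·g_3(k−j) for k = 0…7: 1, 3, 4, -8, -24, 88, 64, -1248.
c_7 = Σ_k C(7,k)·g_1(k)·h(7−k) = 1·1·(-1248) + 7·3·64 + 21·6·88 + 35·6·(-24) = −1248 + 1344 + 11088 − 5040 = 6144.

6144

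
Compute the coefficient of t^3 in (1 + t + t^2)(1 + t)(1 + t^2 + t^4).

(1 + t + t^2) has coefficients 1,1,1 for degrees 0…2.
(1 + t) has coefficients 1,1,0,0 for degrees 0…3.
Finally multiplying by (1 + t^2 + t^4), the product of all factors after the first has coefficients 1,1,1,1 for degrees 0…3.
[t^3] = 1·1 + 1·1 + 1·1 = 3.

3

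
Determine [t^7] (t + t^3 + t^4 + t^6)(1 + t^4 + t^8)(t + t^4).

2

(t + t^3 + t^4 + t^6) has coefficients 0,1,0,1,1,0,1 for degrees 0…6.
(1 + t^4 + t^8) has coefficients 1,0,0,0,1,0,0,0 for degrees 0…7.
Finally multiplying by (t + t^4), the product of all factors after the first has coefficients 0,1,0,0,1,1,0,0 for degrees 0…7.
[t^7] = 1·0 + 1·1 + 1·0 + 1·1 = 2.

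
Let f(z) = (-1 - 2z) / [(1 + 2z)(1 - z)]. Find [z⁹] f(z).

Partial fractions give a closed form: a_n = (-1)·1^n.
At n = 9: a_9 = -1.

-1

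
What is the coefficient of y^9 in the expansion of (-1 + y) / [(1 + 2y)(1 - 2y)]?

The denominator gives the recurrence a_n = 4a_(n−2) for n ≥ 2; the numerator fixes a_0 = -1, a_1 = 1.
Iterating: -1, 1, -4, 4, -16, 16, -64, 64, -256, 256, so a_9 = 256.

256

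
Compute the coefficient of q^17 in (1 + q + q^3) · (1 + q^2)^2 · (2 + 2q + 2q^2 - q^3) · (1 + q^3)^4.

8

(1 + q + q^3) has coefficients 1,1,0,1 for degrees 0…3.
(1 + q^2)^2 has coefficients 1,0,2,0,1,0,0,0,0,0,0,0,0,0,0,0,0,0 for degrees 0…17.
Multiplying by (2 + 2q + 2q^2 - q^3) gives running coefficients 2,2,6,3,6,0,2,-1,0,0,0,0,0,0,0,0,0,0 for degrees 0…17.
Finally multiplying by (1 + q^3)^4, the product of all factors after the first has coefficients 2,2,6,11,14,24,26,35,36,34,40,24,26,20,6,11,2,0 for degrees 0…17.
[q^17] = 1·0 + 1·2 + 1·6 = 8.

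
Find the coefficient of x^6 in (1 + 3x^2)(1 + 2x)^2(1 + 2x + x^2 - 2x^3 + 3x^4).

(1 + 3x^2) has coefficients 1,0,3 for degrees 0…2.
(1 + 2x)^2 has coefficients 1,4,4,0,0,0,0 for degrees 0…6.
Finally multiplying by (1 + 2x + x^2 - 2x^3 + 3x^4), the product of all factors after the first has coefficients 1,6,13,10,-1,4,12 for degrees 0…6.
[x^6] = 1·12 + 3·(-1) = 9.

9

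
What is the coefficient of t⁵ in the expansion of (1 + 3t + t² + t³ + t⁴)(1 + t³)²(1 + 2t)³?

(1 + 3t + t² + t³ + t⁴) has coefficients 1,3,1,1,1 for degrees 0…4.
(1 + t³)² has coefficients 1,0,0,2,0,0 for degrees 0…5.
Finally multiplying by (1 + 2t)³, the product of all factors after the first has coefficients 1,6,12,10,12,24 for degrees 0…5.
[t⁵] = 1·24 + 3·12 + 1·10 + 1·12 + 1·6 = 88.

88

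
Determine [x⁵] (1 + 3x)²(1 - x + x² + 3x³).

27

(1 + 3x)² has coefficients 1,6,9 for degrees 0…2.
(1 - x + x² + 3x³) has coefficients 1,-1,1,3,0,0 for degrees 0…5.
[x⁵] = 1·0 + 6·0 + 9·3 = 27.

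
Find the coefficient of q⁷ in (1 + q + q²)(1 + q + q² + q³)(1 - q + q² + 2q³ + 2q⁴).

(1 + q + q²) has coefficients 1,1,1 for degrees 0…2.
(1 + q + q² + q³) has coefficients 1,1,1,1,0,0,0,0 for degrees 0…7.
Finally multiplying by (1 - q + q² + 2q³ + 2q⁴), the product of all factors after the first has coefficients 1,0,1,3,4,5,4,2 for degrees 0…7.
[q⁷] = 1·2 + 1·4 + 1·5 = 11.

11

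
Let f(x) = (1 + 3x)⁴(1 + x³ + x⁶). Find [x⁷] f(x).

(1 + 3x)⁴ has coefficients 1,12,54,108,81 for degrees 0…4.
(1 + x³ + x⁶) has coefficients 1,0,0,1,0,0,1,0 for degrees 0…7.
[x⁷] = 1·0 + 12·1 + 54·0 + 108·0 + 81·1 = 93.

93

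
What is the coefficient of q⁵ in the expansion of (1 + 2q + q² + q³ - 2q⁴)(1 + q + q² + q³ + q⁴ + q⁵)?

(1 + 2q + q² + q³ - 2q⁴) has coefficients 1,2,1,1,-2 for degrees 0…4.
(1 + q + q² + q³ + q⁴ + q⁵) has coefficients 1,1,1,1,1,1 for degrees 0…5.
[q⁵] = 1·1 + 2·1 + 1·1 + 1·1 − 2·1 = 3.

3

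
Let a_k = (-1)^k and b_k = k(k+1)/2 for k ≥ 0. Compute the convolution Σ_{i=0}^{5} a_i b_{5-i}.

9

The convolution is the t^5 coefficient of A(t)B(t).
Σ = 1·15 − 1·10 + 1·6 − 1·3 + 1·1 − 1·0 = 9.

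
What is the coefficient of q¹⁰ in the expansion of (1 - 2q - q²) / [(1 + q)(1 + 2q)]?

3582

The denominator gives the recurrence a_n = −3a_(n−1) − 2a_(n−2) for n ≥ 3; the numerator fixes a_0 = 1, a_1 = -5, a_2 = 12.
Iterating: 1, -5, 12, -26, 54, -110, 222, -446, 894, -1790, 3582, so a_10 = 3582.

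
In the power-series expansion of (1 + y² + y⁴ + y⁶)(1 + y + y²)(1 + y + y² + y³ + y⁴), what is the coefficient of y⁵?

(1 + y² + y⁴ + y⁶) has coefficients 1,0,1,0,1,0 for degrees 0…5.
(1 + y + y²) has coefficients 1,1,1,0,0,0 for degrees 0…5.
Finally multiplying by (1 + y + y² + y³ + y⁴), the product of all factors after the first has coefficients 1,2,3,3,3,2 for degrees 0…5.
[y⁵] = 1·2 + 1·3 + 1·2 = 7.

7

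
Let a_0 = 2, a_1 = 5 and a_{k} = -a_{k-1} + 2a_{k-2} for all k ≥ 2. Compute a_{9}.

The ordinary generating function has denominator 1 + y - 2y^2.
Iterating the recurrence: a_0,…,a_{9} = 2, 5, -1, 11, -13, 35, -61, 131, -253, 515.

515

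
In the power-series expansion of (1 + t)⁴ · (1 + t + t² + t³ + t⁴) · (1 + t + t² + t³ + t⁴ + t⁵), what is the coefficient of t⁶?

(1 + t)⁴ has coefficients 1,4,6,4,1 for degrees 0…4.
(1 + t + t² + t³ + t⁴) has coefficients 1,1,1,1,1,0,0 for degrees 0…6.
Finally multiplying by (1 + t + t² + t³ + t⁴ + t⁵), the product of all factors after the first has coefficients 1,2,3,4,5,5,4 for degrees 0…6.
[t⁶] = 1·4 + 4·5 + 6·5 + 4·4 + 1·3 = 73.

73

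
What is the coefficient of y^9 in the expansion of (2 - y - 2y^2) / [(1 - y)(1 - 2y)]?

1025

The denominator gives the recurrence a_n = 3a_(n−1) − 2a_(n−2) for n ≥ 3; the numerator fixes a_0 = 2, a_1 = 5, a_2 = 9.
Iterating: 2, 5, 9, 17, 33, 65, 129, 257, 513, 1025, so a_9 = 1025.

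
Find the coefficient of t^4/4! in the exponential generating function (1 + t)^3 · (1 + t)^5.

1680

The EGF product rule gives c_4 = Σ_{k_1+k_2=4} C(4; k_1,k_2) · ∏ g_i(k_i), where (1+t)^3 gives the falling factorial (3)_k; (1+t)^5 gives the falling factorial (5)_k.
g_1(k) for k = 0…4: 1, 3, 6, 6, 0.
g_2(k) for k = 0…4: 1, 5, 20, 60, 120.
c_4 = Σ_k C(4,k)·g_1(k)·g_2(4−k) = 1·1·120 + 4·3·60 + 6·6·20 + 4·6·5 = 120 + 720 + 720 + 120 = 1680.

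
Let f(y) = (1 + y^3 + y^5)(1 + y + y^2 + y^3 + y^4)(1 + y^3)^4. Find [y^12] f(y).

(1 + y^3 + y^5) has coefficients 1,0,0,1,0,1 for degrees 0…5.
(1 + y + y^2 + y^3 + y^4) has coefficients 1,1,1,1,1,0,0,0,0,0,0,0,0 for degrees 0…12.
Finally multiplying by (1 + y^3)^4, the product of all factors after the first has coefficients 1,1,1,5,5,4,10,10,6,10,10,4,5 for degrees 0…12.
[y^12] = 1·5 + 1·10 + 1·10 = 25.

25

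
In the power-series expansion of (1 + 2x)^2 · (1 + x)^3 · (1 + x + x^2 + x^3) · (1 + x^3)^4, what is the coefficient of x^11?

508

(1 + 2x)^2 has coefficients 1,4,4 for degrees 0…2.
(1 + x)^3 has coefficients 1,3,3,1,0,0,0,0,0,0,0,0 for degrees 0…11.
Multiplying by (1 + x + x^2 + x^3) gives running coefficients 1,4,7,8,7,4,1,0,0,0,0,0 for degrees 0…11.
Finally multiplying by (1 + x^3)^4, the product of all factors after the first has coefficients 1,4,7,12,23,32,39,52,58,56,58,52 for degrees 0…11.
[x^11] = 1·52 + 4·58 + 4·56 = 508.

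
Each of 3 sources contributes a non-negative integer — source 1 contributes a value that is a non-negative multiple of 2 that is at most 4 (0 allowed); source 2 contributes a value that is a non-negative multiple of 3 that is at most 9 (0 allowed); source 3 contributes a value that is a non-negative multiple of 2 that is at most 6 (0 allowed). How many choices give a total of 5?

The generating function for the choices is (1 + z² + z⁴)·(1 + z³ + z⁶ + z⁹)·(1 + z² + z⁴ + z⁶); the count is [z⁵].
(1 + z² + z⁴) has coefficients 1,0,1,0,1 for degrees 0…4.
(1 + z³ + z⁶ + z⁹) has coefficients 1,0,0,1,0,0 for degrees 0…5.
Finally multiplying by (1 + z² + z⁴ + z⁶), the product of all factors after the first has coefficients 1,0,1,1,1,1 for degrees 0…5.
[z⁵] = 1·1 + 1·1 + 1·0 = 2.

2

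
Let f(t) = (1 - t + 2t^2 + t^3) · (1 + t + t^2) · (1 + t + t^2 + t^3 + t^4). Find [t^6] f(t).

(1 - t + 2t^2 + t^3) has coefficients 1,-1,2,1 for degrees 0…3.
(1 + t + t^2) has coefficients 1,1,1,0,0,0,0 for degrees 0…6.
Finally multiplying by (1 + t + t^2 + t^3 + t^4), the product of all factors after the first has coefficients 1,2,3,3,3,2,1 for degrees 0…6.
[t^6] = 1·1 − 1·2 + 2·3 + 1·3 = 8.

8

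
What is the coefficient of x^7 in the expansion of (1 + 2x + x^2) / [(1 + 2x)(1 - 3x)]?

The denominator gives the recurrence a_n = a_(n−1) + 6a_(n−2) for n ≥ 3; the numerator fixes a_0 = 1, a_1 = 3, a_2 = 10.
Iterating: 1, 3, 10, 28, 88, 256, 784, 2320, so a_7 = 2320.

2320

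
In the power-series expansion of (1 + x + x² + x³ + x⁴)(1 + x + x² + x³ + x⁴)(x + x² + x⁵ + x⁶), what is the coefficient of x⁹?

12

(1 + x + x² + x³ + x⁴) has coefficients 1,1,1,1,1 for degrees 0…4.
(1 + x + x² + x³ + x⁴) has coefficients 1,1,1,1,1,0,0,0,0,0 for degrees 0…9.
Finally multiplying by (x + x² + x⁵ + x⁶), the product of all factors after the first has coefficients 0,1,2,2,2,3,3,2,2,2 for degrees 0…9.
[x⁹] = 1·2 + 1·2 + 1·2 + 1·3 + 1·3 = 12.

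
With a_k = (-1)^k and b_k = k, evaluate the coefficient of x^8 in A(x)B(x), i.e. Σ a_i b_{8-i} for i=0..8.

This is [x^8] in the product of the two ordinary generating functions.
Σ = 1·8 − 1·7 + 1·6 − 1·5 + 1·4 − 1·3 + 1·2 − 1·1 + 1·0 = 4.

4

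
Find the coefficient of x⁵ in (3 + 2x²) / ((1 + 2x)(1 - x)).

The denominator gives the recurrence a_n = −a_(n−1) + 2a_(n−2) for n ≥ 3; the numerator fixes a_0 = 3, a_1 = -3, a_2 = 11.
Iterating: 3, -3, 11, -17, 39, -73, so a_5 = -73.

-73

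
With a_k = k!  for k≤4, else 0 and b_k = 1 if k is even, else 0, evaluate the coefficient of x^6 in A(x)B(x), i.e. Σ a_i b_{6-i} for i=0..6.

27

This is [x^6] in the product of the two ordinary generating functions.
Σ = 1·1 + 1·0 + 2·1 + 6·0 + 24·1 + 0·0 + 0·1 = 27.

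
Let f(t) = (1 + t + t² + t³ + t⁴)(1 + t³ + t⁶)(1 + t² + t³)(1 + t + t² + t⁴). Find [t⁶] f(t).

(1 + t + t² + t³ + t⁴) has coefficients 1,1,1,1,1 for degrees 0…4.
(1 + t³ + t⁶) has coefficients 1,0,0,1,0,0,1 for degrees 0…6.
Multiplying by (1 + t² + t³) gives running coefficients 1,0,1,2,0,1,2 for degrees 0…6.
Finally multiplying by (1 + t + t² + t⁴), the product of all factors after the first has coefficients 1,1,2,3,4,3,4 for degrees 0…6.
[t⁶] = 1·4 + 1·3 + 1·4 + 1·3 + 1·2 = 16.

16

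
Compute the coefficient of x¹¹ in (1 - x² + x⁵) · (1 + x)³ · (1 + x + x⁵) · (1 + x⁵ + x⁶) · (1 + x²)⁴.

(1 - x² + x⁵) has coefficients 1,0,-1,0,0,1 for degrees 0…5.
(1 + x)³ has coefficients 1,3,3,1,0,0,0,0,0,0,0,0 for degrees 0…11.
Multiplying by (1 + x + x⁵) gives running coefficients 1,4,6,4,1,1,3,3,1,0,0,0 for degrees 0…11.
Multiplying by (1 + x⁵ + x⁶) gives running coefficients 1,4,6,4,1,2,8,13,11,5,2,4 for degrees 0…11.
Finally multiplying by (1 + x²)⁴, the product of all factors after the first has coefficients 1,4,10,20,31,42,52,61,74,89,104,114 for degrees 0…11.
[x¹¹] = 1·114 − 1·89 + 1·52 = 77.

77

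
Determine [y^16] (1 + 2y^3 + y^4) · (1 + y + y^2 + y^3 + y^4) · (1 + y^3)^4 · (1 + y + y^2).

50

(1 + 2y^3 + y^4) has coefficients 1,0,0,2,1 for degrees 0…4.
(1 + y + y^2 + y^3 + y^4) has coefficients 1,1,1,1,1,0,0,0,0,0,0,0,0,0,0,0,0 for degrees 0…16.
Multiplying by (1 + y^3)^4 gives running coefficients 1,1,1,5,5,4,10,10,6,10,10,4,5,5,1,1,1 for degrees 0…16.
Finally multiplying by (1 + y + y^2), the product of all factors after the first has coefficients 1,2,3,7,11,14,19,24,26,26,26,24,19,14,11,7,3 for degrees 0…16.
[y^16] = 1·3 + 2·14 + 1·19 = 50.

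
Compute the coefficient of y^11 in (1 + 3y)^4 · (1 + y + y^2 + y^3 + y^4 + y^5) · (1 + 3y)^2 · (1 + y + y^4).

(1 + 3y)^4 has coefficients 1,12,54,108,81 for degrees 0…4.
(1 + y + y^2 + y^3 + y^4 + y^5) has coefficients 1,1,1,1,1,1,0,0,0,0,0,0 for degrees 0…11.
Multiplying by (1 + 3y)^2 gives running coefficients 1,7,16,16,16,16,15,9,0,0,0,0 for degrees 0…11.
Finally multiplying by (1 + y + y^4), the product of all factors after the first has coefficients 1,8,23,32,33,39,47,40,25,16,15,9 for degrees 0…11.
[y^11] = 1·9 + 12·15 + 54·16 + 108·25 + 81·40 = 6993.

6993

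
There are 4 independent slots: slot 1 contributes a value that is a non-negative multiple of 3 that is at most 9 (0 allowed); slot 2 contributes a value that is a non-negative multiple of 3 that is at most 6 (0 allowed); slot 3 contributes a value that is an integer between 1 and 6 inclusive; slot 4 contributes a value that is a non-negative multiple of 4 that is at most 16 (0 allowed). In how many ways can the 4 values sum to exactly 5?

4

The generating function for the choices is (1 + z³ + z⁶ + z⁹)·(1 + z³ + z⁶)·(z + z² + z³ + z⁴ + z⁵ + z⁶)·(1 + z⁴ + z⁸ + z¹² + z¹⁶); the count is [z⁵].
(1 + z³ + z⁶ + z⁹) has coefficients 1,0,0,1,0,0 for degrees 0…5.
(1 + z³ + z⁶) has coefficients 1,0,0,1,0,0 for degrees 0…5.
Multiplying by (z + z² + z³ + z⁴ + z⁵ + z⁶) gives running coefficients 0,1,1,1,2,2 for degrees 0…5.
Finally multiplying by (1 + z⁴ + z⁸ + z¹² + z¹⁶), the product of all factors after the first has coefficients 0,1,1,1,2,3 for degrees 0…5.
[z⁵] = 1·3 + 1·1 = 4.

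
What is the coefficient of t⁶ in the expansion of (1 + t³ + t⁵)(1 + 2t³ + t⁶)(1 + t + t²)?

4

(1 + t³ + t⁵) has coefficients 1,0,0,1,0,1 for degrees 0…5.
(1 + 2t³ + t⁶) has coefficients 1,0,0,2,0,0,1 for degrees 0…6.
Finally multiplying by (1 + t + t²), the product of all factors after the first has coefficients 1,1,1,2,2,2,1 for degrees 0…6.
[t⁶] = 1·1 + 1·2 + 1·1 = 4.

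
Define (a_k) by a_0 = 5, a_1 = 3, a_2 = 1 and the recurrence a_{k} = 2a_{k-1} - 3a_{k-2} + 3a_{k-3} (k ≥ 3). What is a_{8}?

67

The ordinary generating function has denominator 1 - 2t + 3t^2 - 3t^3.
Iterating the recurrence: a_0,…,a_{8} = 5, 3, 1, 8, 22, 23, 4, 5, 67.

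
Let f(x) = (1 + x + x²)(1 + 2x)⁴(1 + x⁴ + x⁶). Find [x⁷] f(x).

73

(1 + x + x²) has coefficients 1,1,1 for degrees 0…2.
(1 + 2x)⁴ has coefficients 1,8,24,32,16,0,0,0 for degrees 0…7.
Finally multiplying by (1 + x⁴ + x⁶), the product of all factors after the first has coefficients 1,8,24,32,17,8,25,40 for degrees 0…7.
[x⁷] = 1·40 + 1·25 + 1·8 = 73.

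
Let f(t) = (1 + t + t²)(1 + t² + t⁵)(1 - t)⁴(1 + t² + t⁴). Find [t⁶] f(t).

11

(1 + t + t²) has coefficients 1,1,1 for degrees 0…2.
(1 + t² + t⁵) has coefficients 1,0,1,0,0,1,0 for degrees 0…6.
Multiplying by (1 - t)⁴ gives running coefficients 1,-4,7,-8,7,-3,-3 for degrees 0…6.
Finally multiplying by (1 + t² + t⁴), the product of all factors after the first has coefficients 1,-4,8,-12,15,-15,11 for degrees 0…6.
[t⁶] = 1·11 + 1·(-15) + 1·15 = 11.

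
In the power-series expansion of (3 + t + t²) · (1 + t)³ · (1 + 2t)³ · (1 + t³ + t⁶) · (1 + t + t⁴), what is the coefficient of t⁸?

(3 + t + t²) has coefficients 3,1,1 for degrees 0…2.
(1 + t)³ has coefficients 1,3,3,1,0,0,0,0,0 for degrees 0…8.
Multiplying by (1 + 2t)³ gives running coefficients 1,9,33,63,66,36,8,0,0 for degrees 0…8.
Multiplying by (1 + t³ + t⁶) gives running coefficients 1,9,33,64,75,69,72,75,69 for degrees 0…8.
Finally multiplying by (1 + t + t⁴), the product of all factors after the first has coefficients 1,10,42,97,140,153,174,211,219 for degrees 0…8.
[t⁸] = 3·219 + 1·211 + 1·174 = 1042.

1042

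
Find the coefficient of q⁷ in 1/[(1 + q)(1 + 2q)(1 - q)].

The denominator gives the recurrence a_n = −2a_(n−1) + a_(n−2) + 2a_(n−3) for n ≥ 3; the numerator fixes a_0 = 1, a_1 = -2, a_2 = 5.
Iterating: 1, -2, 5, -10, 21, -42, 85, -170, so a_7 = -170.

-170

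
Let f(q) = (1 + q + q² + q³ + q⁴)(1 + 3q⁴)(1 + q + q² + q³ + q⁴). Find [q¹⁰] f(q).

9

(1 + q + q² + q³ + q⁴) has coefficients 1,1,1,1,1 for degrees 0…4.
(1 + 3q⁴) has coefficients 1,0,0,0,3,0,0,0,0,0,0 for degrees 0…10.
Finally multiplying by (1 + q + q² + q³ + q⁴), the product of all factors after the first has coefficients 1,1,1,1,4,3,3,3,3,0,0 for degrees 0…10.
[q¹⁰] = 1·0 + 1·0 + 1·3 + 1·3 + 1·3 = 9.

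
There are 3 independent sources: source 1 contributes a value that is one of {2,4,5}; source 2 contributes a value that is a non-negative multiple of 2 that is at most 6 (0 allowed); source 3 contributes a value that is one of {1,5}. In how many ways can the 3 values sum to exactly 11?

The generating function for the choices is (z^2 + z^4 + z^5)·(1 + z^2 + z^4 + z^6)·(z + z^5); the count is [z^11].
(z^2 + z^4 + z^5) has coefficients 0,0,1,0,1,1 for degrees 0…5.
(1 + z^2 + z^4 + z^6) has coefficients 1,0,1,0,1,0,1,0,0,0,0,0 for degrees 0…11.
Finally multiplying by (z + z^5), the product of all factors after the first has coefficients 0,1,0,1,0,2,0,2,0,1,0,1 for degrees 0…11.
[z^11] = 1·1 + 1·2 + 1·0 = 3.

3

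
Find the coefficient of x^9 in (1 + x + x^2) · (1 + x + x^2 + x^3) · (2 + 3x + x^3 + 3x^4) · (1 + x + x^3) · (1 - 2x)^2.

(1 + x + x^2) has coefficients 1,1,1 for degrees 0…2.
(1 + x + x^2 + x^3) has coefficients 1,1,1,1,0,0,0,0,0,0 for degrees 0…9.
Multiplying by (2 + 3x + x^3 + 3x^4) gives running coefficients 2,5,5,6,7,4,4,3,0,0 for degrees 0…9.
Multiplying by (1 + x + x^3) gives running coefficients 2,7,10,13,18,16,14,14,7,4 for degrees 0…9.
Finally multiplying by (1 - 2x)^2, the product of all factors after the first has coefficients 2,-1,-10,1,6,-4,22,22,7,32 for degrees 0…9.
[x^9] = 1·32 + 1·7 + 1·22 = 61.

61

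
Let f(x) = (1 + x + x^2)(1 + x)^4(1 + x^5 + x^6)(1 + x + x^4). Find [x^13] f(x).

26

(1 + x + x^2) has coefficients 1,1,1 for degrees 0…2.
(1 + x)^4 has coefficients 1,4,6,4,1,0,0,0,0,0,0,0,0,0 for degrees 0…13.
Multiplying by (1 + x^5 + x^6) gives running coefficients 1,4,6,4,1,1,5,10,10,5,1,0,0,0 for degrees 0…13.
Finally multiplying by (1 + x + x^4), the product of all factors after the first has coefficients 1,5,10,10,6,6,12,19,21,16,11,11,10,5 for degrees 0…13.
[x^13] = 1·5 + 1·10 + 1·11 = 26.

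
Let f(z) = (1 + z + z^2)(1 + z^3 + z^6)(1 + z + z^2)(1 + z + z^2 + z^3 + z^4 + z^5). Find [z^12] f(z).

(1 + z + z^2) has coefficients 1,1,1 for degrees 0…2.
(1 + z^3 + z^6) has coefficients 1,0,0,1,0,0,1,0,0,0,0,0,0 for degrees 0…12.
Multiplying by (1 + z + z^2) gives running coefficients 1,1,1,1,1,1,1,1,1,0,0,0,0 for degrees 0…12.
Finally multiplying by (1 + z + z^2 + z^3 + z^4 + z^5), the product of all factors after the first has coefficients 1,2,3,4,5,6,6,6,6,5,4,3,2 for degrees 0…12.
[z^12] = 1·2 + 1·3 + 1·4 = 9.

9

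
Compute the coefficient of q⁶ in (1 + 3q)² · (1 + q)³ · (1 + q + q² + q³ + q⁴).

118

(1 + 3q)² has coefficients 1,6,9 for degrees 0…2.
(1 + q)³ has coefficients 1,3,3,1,0,0,0 for degrees 0…6.
Finally multiplying by (1 + q + q² + q³ + q⁴), the product of all factors after the first has coefficients 1,4,7,8,8,7,4 for degrees 0…6.
[q⁶] = 1·4 + 6·7 + 9·8 = 118.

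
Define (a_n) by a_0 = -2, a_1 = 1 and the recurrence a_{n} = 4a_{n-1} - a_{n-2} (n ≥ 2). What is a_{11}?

867351

The ordinary generating function has denominator 1 - 4q + q^2.
Iterating the recurrence: a_0,…,a_{11} = -2, 1, 6, 23, 86, 321, 1198, 4471, 16686, 62273, 232406, 867351.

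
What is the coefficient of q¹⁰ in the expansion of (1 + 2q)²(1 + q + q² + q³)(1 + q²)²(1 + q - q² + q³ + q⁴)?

38

(1 + 2q)² has coefficients 1,4,4 for degrees 0…2.
(1 + q + q² + q³) has coefficients 1,1,1,1,0,0,0,0,0,0,0 for degrees 0…10.
Multiplying by (1 + q²)² gives running coefficients 1,1,3,3,3,3,1,1,0,0,0 for degrees 0…10.
Finally multiplying by (1 + q - q² + q³ + q⁴), the product of all factors after the first has coefficients 1,2,3,6,5,7,7,5,6,3,2 for degrees 0…10.
[q¹⁰] = 1·2 + 4·3 + 4·6 = 38.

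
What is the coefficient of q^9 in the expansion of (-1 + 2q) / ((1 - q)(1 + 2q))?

Partial fractions give a closed form: a_n = (1/3)·1^n + (-4/3)·(-2)^n.
At n = 9: a_9 = 683.

683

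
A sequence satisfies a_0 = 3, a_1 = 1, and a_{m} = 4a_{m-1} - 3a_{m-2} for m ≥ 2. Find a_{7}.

The ordinary generating function has denominator 1 - 4z + 3z^2.
Iterating the recurrence: a_0,…,a_{7} = 3, 1, -5, -23, -77, -239, -725, -2183.

-2183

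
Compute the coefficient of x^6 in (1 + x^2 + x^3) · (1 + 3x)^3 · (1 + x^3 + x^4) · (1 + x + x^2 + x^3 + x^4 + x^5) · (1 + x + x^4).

(1 + x^2 + x^3) has coefficients 1,0,1,1 for degrees 0…3.
(1 + 3x)^3 has coefficients 1,9,27,27,0,0,0 for degrees 0…6.
Multiplying by (1 + x^3 + x^4) gives running coefficients 1,9,27,28,10,36,54 for degrees 0…6.
Multiplying by (1 + x + x^2 + x^3 + x^4 + x^5) gives running coefficients 1,10,37,65,75,111,164 for degrees 0…6.
Finally multiplying by (1 + x + x^4), the product of all factors after the first has coefficients 1,11,47,102,141,196,312 for degrees 0…6.
[x^6] = 1·312 + 1·141 + 1·102 = 555.

555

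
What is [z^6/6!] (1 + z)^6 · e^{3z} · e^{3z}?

1649232

The EGF product rule gives c_6 = Σ_{k_1+k_2+k_3=6} C(6; k_1,k_2,k_3) · ∏ g_i(k_i), where (1+z)^6 gives the falling factorial (6)_k; e^{3z} gives (3)^k; e^{3z} gives (3)^k.
g_1(k) for k = 0…6: 1, 6, 30, 120, 360, 720, 720.
g_2(k) for k = 0…6: 1, 3, 9, 27, 81, 243, 729.
g_3(k) for k = 0…6: 1, 3, 9, 27, 81, 243, 729.
First combine the last two factors: h(k) = Σ_j C(k,j)·g_2(j)·g_3(k−j) for k = 0…6: 1, 6, 36, 216, 1296, 7776, 46656.
c_6 = Σ_k C(6,k)·g_1(k)·h(6−k) = 1·1·46656 + 6·6·7776 + 15·30·1296 + 20·120·216 + 15·360·36 + 6·720·6 + 1·720·1 = 46656 + 279936 + 583200 + 518400 + 194400 + 25920 + 720 = 1649232.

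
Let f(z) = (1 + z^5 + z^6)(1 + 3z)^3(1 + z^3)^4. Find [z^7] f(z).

(1 + z^5 + z^6) has coefficients 1,0,0,0,0,1,1 for degrees 0…6.
(1 + 3z)^3 has coefficients 1,9,27,27,0,0,0,0 for degrees 0…7.
Finally multiplying by (1 + z^3)^4, the product of all factors after the first has coefficients 1,9,27,31,36,108,114,54 for degrees 0…7.
[z^7] = 1·54 + 1·27 + 1·9 = 90.

90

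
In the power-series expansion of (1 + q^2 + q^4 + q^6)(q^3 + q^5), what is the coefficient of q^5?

2

(1 + q^2 + q^4 + q^6) has coefficients 1,0,1,0,1,0 for degrees 0…5.
(q^3 + q^5) has coefficients 0,0,0,1,0,1 for degrees 0…5.
[q^5] = 1·1 + 1·1 + 1·0 = 2.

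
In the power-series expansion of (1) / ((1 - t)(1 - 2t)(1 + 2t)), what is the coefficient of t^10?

1365

Partial fractions give a closed form: a_n = (-1/3)·1^n + (1)·2^n + (1/3)·(-2)^n.
At n = 10: a_10 = 1365.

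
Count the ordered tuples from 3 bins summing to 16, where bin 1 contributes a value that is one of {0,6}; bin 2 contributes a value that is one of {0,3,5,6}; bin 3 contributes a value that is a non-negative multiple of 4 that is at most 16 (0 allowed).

The generating function for the choices is (1 + z⁶)·(1 + z³ + z⁵ + z⁶)·(1 + z⁴ + z⁸ + z¹² + z¹⁶); the count is [z¹⁶].
(1 + z⁶) has coefficients 1,0,0,0,0,0,1 for degrees 0…6.
(1 + z³ + z⁵ + z⁶) has coefficients 1,0,0,1,0,1,1,0,0,0,0,0,0,0,0,0,0 for degrees 0…16.
Finally multiplying by (1 + z⁴ + z⁸ + z¹² + z¹⁶), the product of all factors after the first has coefficients 1,0,0,1,1,1,1,1,1,1,1,1,1,1,1,1,1 for degrees 0…16.
[z¹⁶] = 1·1 + 1·1 = 2.

2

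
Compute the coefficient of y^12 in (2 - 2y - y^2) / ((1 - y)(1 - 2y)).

The denominator gives the recurrence a_n = 3a_(n−1) − 2a_(n−2) for n ≥ 3; the numerator fixes a_0 = 2, a_1 = 4, a_2 = 7.
Iterating: 2, 4, 7, 13, 25, 49, 97, 193, 385, 769, 1537, 3073, 6145, so a_12 = 6145.

6145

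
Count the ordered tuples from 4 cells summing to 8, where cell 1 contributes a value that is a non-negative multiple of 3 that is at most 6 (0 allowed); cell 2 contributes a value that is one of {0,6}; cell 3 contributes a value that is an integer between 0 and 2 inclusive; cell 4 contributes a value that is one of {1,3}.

The generating function for the choices is (1 + z³ + z⁶)·(1 + z⁶)·(1 + z + z²)·(z + z³); the count is [z⁸].
(1 + z³ + z⁶) has coefficients 1,0,0,1,0,0,1 for degrees 0…6.
(1 + z⁶) has coefficients 1,0,0,0,0,0,1,0,0 for degrees 0…8.
Multiplying by (1 + z + z²) gives running coefficients 1,1,1,0,0,0,1,1,1 for degrees 0…8.
Finally multiplying by (z + z³), the product of all factors after the first has coefficients 0,1,1,2,1,1,0,1,1 for degrees 0…8.
[z⁸] = 1·1 + 1·1 + 1·1 = 3.

3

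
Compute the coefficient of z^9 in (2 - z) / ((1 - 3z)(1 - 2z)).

The denominator gives the recurrence a_n = 5a_(n−1) − 6a_(n−2) for n ≥ 3; the numerator fixes a_0 = 2, a_1 = 9, a_2 = 33.
Iterating: 2, 9, 33, 111, 357, 1119, 3453, 10551, 32037, 96879, so a_9 = 96879.

96879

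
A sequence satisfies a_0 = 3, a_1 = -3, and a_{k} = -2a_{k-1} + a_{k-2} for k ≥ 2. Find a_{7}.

The ordinary generating function has denominator 1 + 2y - y^2.
Iterating the recurrence: a_0,…,a_{7} = 3, -3, 9, -21, 51, -123, 297, -717.

-717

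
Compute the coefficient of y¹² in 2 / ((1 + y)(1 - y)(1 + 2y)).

Partial fractions give a closed form: a_n = (-1)·(-1)^n + (1/3)·1^n + (8/3)·(-2)^n.
At n = 12: a_12 = 10922.

10922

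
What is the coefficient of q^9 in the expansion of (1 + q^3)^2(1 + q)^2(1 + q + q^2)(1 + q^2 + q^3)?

(1 + q^3)^2 has coefficients 1,0,0,2,0,0,1 for degrees 0…6.
(1 + q)^2 has coefficients 1,2,1,0,0,0,0,0,0,0 for degrees 0…9.
Multiplying by (1 + q + q^2) gives running coefficients 1,3,4,3,1,0,0,0,0,0 for degrees 0…9.
Finally multiplying by (1 + q^2 + q^3), the product of all factors after the first has coefficients 1,3,5,7,8,7,4,1,0,0 for degrees 0…9.
[q^9] = 1·0 + 2·4 + 1·7 = 15.

15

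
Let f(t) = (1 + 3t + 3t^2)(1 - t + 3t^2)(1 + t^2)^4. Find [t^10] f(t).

39

(1 + 3t + 3t^2) has coefficients 1,3,3 for degrees 0…2.
(1 - t + 3t^2) has coefficients 1,-1,3,0,0,0,0,0,0,0,0 for degrees 0…10.
Finally multiplying by (1 + t^2)^4, the product of all factors after the first has coefficients 1,-1,7,-4,18,-6,22,-4,13,-1,3 for degrees 0…10.
[t^10] = 1·3 + 3·(-1) + 3·13 = 39.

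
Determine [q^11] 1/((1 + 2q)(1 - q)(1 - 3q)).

158886

Partial fractions give a closed form: a_n = (4/15)·(-2)^n + (-1/6)·1^n + (9/10)·3^n.
At n = 11: a_11 = 158886.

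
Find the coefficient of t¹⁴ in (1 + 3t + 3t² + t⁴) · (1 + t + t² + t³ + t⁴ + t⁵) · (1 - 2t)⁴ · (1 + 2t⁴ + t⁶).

(1 + 3t + 3t² + t⁴) has coefficients 1,3,3,0,1 for degrees 0…4.
(1 + t + t² + t³ + t⁴ + t⁵) has coefficients 1,1,1,1,1,1,0,0,0,0,0,0,0,0,0 for degrees 0…14.
Multiplying by (1 - 2t)⁴ gives running coefficients 1,-7,17,-15,1,1,0,8,-16,16,0,0,0,0,0 for degrees 0…14.
Finally multiplying by (1 + 2t⁴ + t⁶), the product of all factors after the first has coefficients 1,-7,17,-15,3,-13,35,-29,3,3,1,17,-32,40,-16 for degrees 0…14.
[t¹⁴] = 1·(-16) + 3·40 + 3·(-32) + 1·1 = 9.

9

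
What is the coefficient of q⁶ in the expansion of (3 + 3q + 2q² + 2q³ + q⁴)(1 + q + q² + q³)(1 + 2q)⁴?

683

(3 + 3q + 2q² + 2q³ + q⁴) has coefficients 3,3,2,2,1 for degrees 0…4.
(1 + q + q² + q³) has coefficients 1,1,1,1,0,0,0 for degrees 0…6.
Finally multiplying by (1 + 2q)⁴, the product of all factors after the first has coefficients 1,9,33,65,80,72,48 for degrees 0…6.
[q⁶] = 3·48 + 3·72 + 2·80 + 2·65 + 1·33 = 683.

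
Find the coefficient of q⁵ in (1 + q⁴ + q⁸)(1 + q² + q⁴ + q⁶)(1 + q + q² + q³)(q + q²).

5

(1 + q⁴ + q⁸) has coefficients 1,0,0,0,1,0 for degrees 0…5.
(1 + q² + q⁴ + q⁶) has coefficients 1,0,1,0,1,0 for degrees 0…5.
Multiplying by (1 + q + q² + q³) gives running coefficients 1,1,2,2,2,2 for degrees 0…5.
Finally multiplying by (q + q²), the product of all factors after the first has coefficients 0,1,2,3,4,4 for degrees 0…5.
[q⁵] = 1·4 + 1·1 = 5.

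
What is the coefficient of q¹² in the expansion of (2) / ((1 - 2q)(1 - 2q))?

106496

The denominator gives the recurrence a_n = 4a_(n−1) − 4a_(n−2) for n ≥ 3; the numerator fixes a_0 = 2, a_1 = 8, a_2 = 24.
Iterating: 2, 8, 24, 64, 160, 384, 896, 2048, 4608, 10240, 22528, 49152, 106496, so a_12 = 106496.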